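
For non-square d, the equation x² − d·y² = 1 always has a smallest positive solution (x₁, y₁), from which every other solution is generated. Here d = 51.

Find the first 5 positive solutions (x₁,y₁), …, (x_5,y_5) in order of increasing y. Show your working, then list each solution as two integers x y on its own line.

d=51: √d = [7; 7,14] (ℓ=2, even), read p_1/q_1
i=0: a=7 ⇒ p=7, q=1
i=1: a=7 ⇒ p=50, q=7
(x₁, y₁) = (50, 7);  50² − 51·7² = 1 ✓
(x_2, y_2) = (50·50 + 51·7·7, 50·7 + 7·50) = (4999, 700)
(x_3, y_3) = (50·4999 + 51·7·700, 50·700 + 7·4999) = (499850, 69993)
(x_4, y_4) = (50·499850 + 51·7·69993, 50·69993 + 7·499850) = (49980001, 6998600)
(x_5, y_5) = (50·49980001 + 51·7·6998600, 50·6998600 + 7·49980001) = (4997500250, 699790007)

50 7
4999 700
499850 69993
49980001 6998600
4997500250 699790007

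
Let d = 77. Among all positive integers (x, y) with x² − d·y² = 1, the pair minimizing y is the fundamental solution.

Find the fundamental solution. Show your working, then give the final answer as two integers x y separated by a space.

√77 → a₀=8, period (1,3,2,3,1,16); ℓ=6 even so k=5
step 0: (8, 1)  from 8·(1,0) + (0,1)
step 1: (9, 1)  from 1·(8,1) + (1,0)
…
step 4: (272, 31)  from 3·(79,9) + (35,4)
step 5: (351, 40)  from 1·(272,31) + (79,9)
(x₁, y₁) = (351, 40);  351² − 77·40² = 1 ✓

351 40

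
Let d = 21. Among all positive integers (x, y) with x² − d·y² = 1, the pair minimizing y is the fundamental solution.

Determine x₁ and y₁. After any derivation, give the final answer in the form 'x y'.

√21 → a₀=4, period (1,1,2,1,1,8); ℓ=6 even so k=5
k=0  a_k=4  p_k/q_k = 4/1
…
k=3  a_k=2  p_k/q_k = 23/5
k=4  a_k=1  p_k/q_k = 32/7
k=5  a_k=1  p_k/q_k = 55/12
(x₁, y₁) = (55, 12);  55² − 21·12² = 1 ✓

55 12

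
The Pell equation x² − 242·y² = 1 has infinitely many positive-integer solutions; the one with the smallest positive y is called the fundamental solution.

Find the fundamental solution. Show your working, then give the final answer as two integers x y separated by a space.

19601 1260

[15; 1,1,3,1,14,1,3,1,1,30] for √242; ℓ=10 ⇒ convergent index 9
step 0: (15, 1)  from 15·(1,0) + (0,1)
step 1: (16, 1)  from 1·(15,1) + (1,0)
step 2: (31, 2)  from 1·(16,1) + (15,1)
step 3: (109, 7)  from 3·(31,2) + (16,1)
step 4: (140, 9)  from 1·(109,7) + (31,2)
…
step 6: (2209, 142)  from 1·(2069,133) + (140,9)
step 7: (8696, 559)  from 3·(2209,142) + (2069,133)
step 8: (10905, 701)  from 1·(8696,559) + (2209,142)
step 9: (19601, 1260)  from 1·(10905,701) + (8696,559)
→ (19601, 1260).  Check: 19601²=384199201, 242·1260²=384199200, difference 1.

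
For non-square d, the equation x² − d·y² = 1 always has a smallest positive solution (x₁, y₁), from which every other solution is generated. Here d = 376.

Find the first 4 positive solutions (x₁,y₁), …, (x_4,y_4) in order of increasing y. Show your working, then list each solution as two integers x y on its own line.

d=376: √d = [19; 2,1,1,3,1,…,1,2,38] (ℓ=16, even), read p_15/q_15
i=0: a=19 ⇒ p=19, q=1
i=1: a=2 ⇒ p=39, q=2
…
i=3: a=1 ⇒ p=97, q=5
i=4: a=3 ⇒ p=349, q=18
i=5: a=1 ⇒ p=446, q=23
i=6: a=2 ⇒ p=1241, q=64
i=7: a=2 ⇒ p=2928, q=151
i=8: a=4 ⇒ p=12953, q=668
…
i=10: a=2 ⇒ p=70621, q=3642
i=11: a=1 ⇒ p=99455, q=5129
i=12: a=3 ⇒ p=368986, q=19029
i=13: a=1 ⇒ p=468441, q=24158
i=14: a=1 ⇒ p=837427, q=43187
i=15: a=2 ⇒ p=2143295, q=110532
fundamental: x₁=2143295, y₁=110532  (since 4593713457025 − 376·12217323024 = 1)
(2143295+110532√376)^2 = 9187426914049 + 473805365880√376
(2143295+110532√376)^3 = 39382732335491159615 + 2031009343327438668√376
(2143295+110532√376)^4 = 168817626601983862467148801 + 8706104341013491514496240√376

2143295 110532
9187426914049 473805365880
39382732335491159615 2031009343327438668
168817626601983862467148801 8706104341013491514496240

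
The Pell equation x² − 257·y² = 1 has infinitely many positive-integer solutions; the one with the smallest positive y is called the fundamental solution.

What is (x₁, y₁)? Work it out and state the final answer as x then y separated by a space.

√257 → a₀=16, period (32); ℓ=1 odd so k=1
k=0  a_k=16  p_k/q_k = 16/1
k=1  a_k=32  p_k/q_k = 513/32
→ (513, 32).  Check: 513²=263169, 257·32²=263168, difference 1.

513 32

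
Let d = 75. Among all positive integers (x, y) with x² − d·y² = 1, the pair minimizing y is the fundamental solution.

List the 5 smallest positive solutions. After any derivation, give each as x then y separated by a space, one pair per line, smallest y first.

26 3
1351 156
70226 8109
3650401 421512
189750626 21910515

√75 = [8; 1,1,1,16, …], period ℓ=4 (even) → k=3
i=0: a=8 ⇒ p=8, q=1
i=1: a=1 ⇒ p=9, q=1
i=2: a=1 ⇒ p=17, q=2
i=3: a=1 ⇒ p=26, q=3
fundamental: x₁=26, y₁=3  (since 676 − 75·9 = 1)
k=2:  x_2 = 26·26+75·3·3 = 1351,  y_2 = 26·3+3·26 = 156
k=3:  x_3 = 26·1351+75·3·156 = 70226,  y_3 = 26·156+3·1351 = 8109
k=4:  x_4 = 26·70226+75·3·8109 = 3650401,  y_4 = 26·8109+3·70226 = 421512
k=5:  x_5 = 26·3650401+75·3·421512 = 189750626,  y_5 = 26·421512+3·3650401 = 21910515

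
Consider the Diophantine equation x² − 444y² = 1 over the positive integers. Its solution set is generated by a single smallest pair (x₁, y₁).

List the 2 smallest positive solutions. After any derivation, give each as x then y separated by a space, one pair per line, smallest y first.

295 14
174049 8260

√444 → a₀=21, period (14,42); ℓ=2 even so k=1
k=0  a_k=21  p_k/q_k = 21/1
k=1  a_k=14  p_k/q_k = 295/14
(x₁, y₁) = (295, 14);  295² − 444·14² = 1 ✓
(295+14√444)^2 = 174049 + 8260√444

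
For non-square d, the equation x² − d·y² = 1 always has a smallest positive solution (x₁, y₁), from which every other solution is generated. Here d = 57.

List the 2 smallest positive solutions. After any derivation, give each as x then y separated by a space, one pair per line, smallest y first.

151 20
45601 6040

[7; 1,1,4,1,1,14] for √57; ℓ=6 ⇒ convergent index 5
k=0  a_k=7  p_k/q_k = 7/1
…
k=2  a_k=1  p_k/q_k = 15/2
…
k=4  a_k=1  p_k/q_k = 83/11
k=5  a_k=1  p_k/q_k = 151/20
(x₁, y₁) = (151, 20);  151² − 57·20² = 1 ✓
n=2: (151,20)∘(151,20) = (151·151+57·20·20, 151·20+20·151) = (45601,6040)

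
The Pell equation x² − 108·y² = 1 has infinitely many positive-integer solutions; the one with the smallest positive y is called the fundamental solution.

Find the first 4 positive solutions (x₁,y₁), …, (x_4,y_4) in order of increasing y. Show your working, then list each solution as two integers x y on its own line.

[10; 2,1,1,4,1,1,2,20] for √108; ℓ=8 ⇒ convergent index 7
i=0: a=10 ⇒ p=10, q=1
…
i=3: a=1 ⇒ p=52, q=5
…
i=6: a=1 ⇒ p=530, q=51
i=7: a=2 ⇒ p=1351, q=130
fundamental: x₁=1351, y₁=130  (since 1825201 − 108·16900 = 1)
k=2:  x_2 = 1351·1351+108·130·130 = 3650401,  y_2 = 1351·130+130·1351 = 351260
k=3:  x_3 = 1351·3650401+108·130·351260 = 9863382151,  y_3 = 1351·351260+130·3650401 = 949104390
k=4:  x_4 = 1351·9863382151+108·130·949104390 = 26650854921601,  y_4 = 1351·949104390+130·9863382151 = 2564479710520

1351 130
3650401 351260
9863382151 949104390
26650854921601 2564479710520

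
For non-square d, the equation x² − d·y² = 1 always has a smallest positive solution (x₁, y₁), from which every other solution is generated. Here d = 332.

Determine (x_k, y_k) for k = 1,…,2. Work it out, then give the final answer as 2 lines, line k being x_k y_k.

13447 738
361643617 19847772

d=332: √d = [18; 4,1,1,8,1,1,4,36] (ℓ=8, even), read p_7/q_7
a_0=18:  p_0=18·1+0=18,  q_0=18·0+1=1
…
a_2=1:  p_2=1·73+18=91,  q_2=1·4+1=5
a_3=1:  p_3=1·91+73=164,  q_3=1·5+4=9
a_4=8:  p_4=8·164+91=1403,  q_4=8·9+5=77
a_5=1:  p_5=1·1403+164=1567,  q_5=1·77+9=86
a_6=1:  p_6=1·1567+1403=2970,  q_6=1·86+77=163
a_7=4:  p_7=4·2970+1567=13447,  q_7=4·163+86=738
(x₁, y₁) = (13447, 738);  13447² − 332·738² = 1 ✓
k=2:  x_2 = 13447·13447+332·738·738 = 361643617,  y_2 = 13447·738+738·13447 = 19847772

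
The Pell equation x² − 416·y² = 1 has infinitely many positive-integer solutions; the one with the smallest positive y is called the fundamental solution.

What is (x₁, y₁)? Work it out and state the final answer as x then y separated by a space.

d=416: √d = [20; 2,1,1,9,1,1,2,40] (ℓ=8, even), read p_7/q_7
i=0: a=20 ⇒ p=20, q=1
…
i=2: a=1 ⇒ p=61, q=3
…
i=4: a=9 ⇒ p=979, q=48
…
i=6: a=1 ⇒ p=2060, q=101
i=7: a=2 ⇒ p=5201, q=255
(x₁, y₁) = (5201, 255);  5201² − 416·255² = 1 ✓

5201 255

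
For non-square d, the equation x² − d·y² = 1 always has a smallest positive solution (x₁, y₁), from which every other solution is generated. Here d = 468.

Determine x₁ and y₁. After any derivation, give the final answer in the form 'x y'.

√468 = [21; 1,1,1,2,1,1,1,42, …], period ℓ=8 (even) → k=7
i=0: a=21 ⇒ p=21, q=1
…
i=3: a=1 ⇒ p=65, q=3
i=4: a=2 ⇒ p=173, q=8
…
i=6: a=1 ⇒ p=411, q=19
i=7: a=1 ⇒ p=649, q=30
fundamental: x₁=649, y₁=30  (since 421201 − 468·900 = 1)

649 30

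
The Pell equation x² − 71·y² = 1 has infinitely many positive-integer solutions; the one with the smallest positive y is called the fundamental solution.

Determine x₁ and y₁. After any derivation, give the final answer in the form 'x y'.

[8; 2,2,1,7,1,2,2,16] for √71; ℓ=8 ⇒ convergent index 7
i=0: a=8 ⇒ p=8, q=1
…
i=2: a=2 ⇒ p=42, q=5
i=3: a=1 ⇒ p=59, q=7
…
i=5: a=1 ⇒ p=514, q=61
i=6: a=2 ⇒ p=1483, q=176
i=7: a=2 ⇒ p=3480, q=413
(x₁, y₁) = (3480, 413);  3480² − 71·413² = 1 ✓

3480 413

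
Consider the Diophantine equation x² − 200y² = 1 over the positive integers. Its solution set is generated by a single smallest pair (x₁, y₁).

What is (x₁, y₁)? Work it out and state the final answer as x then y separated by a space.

[14; 7,28] for √200; ℓ=2 ⇒ convergent index 1
step 0: (14, 1)  from 14·(1,0) + (0,1)
step 1: (99, 7)  from 7·(14,1) + (1,0)
fundamental: x₁=99, y₁=7  (since 9801 − 200·49 = 1)

99 7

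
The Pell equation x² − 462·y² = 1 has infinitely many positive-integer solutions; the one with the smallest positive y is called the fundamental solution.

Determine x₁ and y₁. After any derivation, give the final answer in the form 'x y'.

43 2

[21; 2,42] for √462; ℓ=2 ⇒ convergent index 1
i=0: a=21 ⇒ p=21, q=1
i=1: a=2 ⇒ p=43, q=2
→ (43, 2).  Check: 43²=1849, 462·2²=1848, difference 1.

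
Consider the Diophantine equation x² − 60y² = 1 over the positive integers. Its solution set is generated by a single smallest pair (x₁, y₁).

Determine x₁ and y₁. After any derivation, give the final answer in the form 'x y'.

31 4

√60 → a₀=7, period (1,2,1,14); ℓ=4 even so k=3
i=0: a=7 ⇒ p=7, q=1
…
i=2: a=2 ⇒ p=23, q=3
i=3: a=1 ⇒ p=31, q=4
(x₁, y₁) = (31, 4);  31² − 60·4² = 1 ✓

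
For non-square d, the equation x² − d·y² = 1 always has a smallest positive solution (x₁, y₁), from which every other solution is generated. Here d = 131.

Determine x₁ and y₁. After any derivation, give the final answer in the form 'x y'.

10610 927

√131 → a₀=11, period (2,4,11,4,2,22); ℓ=6 even so k=5
step 0: (11, 1)  from 11·(1,0) + (0,1)
step 1: (23, 2)  from 2·(11,1) + (1,0)
…
step 4: (4727, 413)  from 4·(1156,101) + (103,9)
step 5: (10610, 927)  from 2·(4727,413) + (1156,101)
(x₁, y₁) = (10610, 927);  10610² − 131·927² = 1 ✓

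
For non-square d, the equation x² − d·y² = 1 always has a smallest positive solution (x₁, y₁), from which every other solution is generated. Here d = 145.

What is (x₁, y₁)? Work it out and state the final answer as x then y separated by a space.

289 24

√145 = [12; 24, …], period ℓ=1 (odd) → k=1
i=0: a=12 ⇒ p=12, q=1
i=1: a=24 ⇒ p=289, q=24
(x₁, y₁) = (289, 24);  289² − 145·24² = 1 ✓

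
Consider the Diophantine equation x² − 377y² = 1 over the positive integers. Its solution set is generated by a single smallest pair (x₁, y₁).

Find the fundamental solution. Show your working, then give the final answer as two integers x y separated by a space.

d=377: √d = [19; 2,2,2,38] (ℓ=4, even), read p_3/q_3
k=0  a_k=19  p_k/q_k = 19/1
k=1  a_k=2  p_k/q_k = 39/2
k=2  a_k=2  p_k/q_k = 97/5
k=3  a_k=2  p_k/q_k = 233/12
→ (233, 12).  Check: 233²=54289, 377·12²=54288, difference 1.

233 12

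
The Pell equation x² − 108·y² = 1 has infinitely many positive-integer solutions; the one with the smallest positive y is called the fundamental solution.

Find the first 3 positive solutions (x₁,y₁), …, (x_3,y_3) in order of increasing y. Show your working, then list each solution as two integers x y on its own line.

1351 130
3650401 351260
9863382151 949104390

√108 → a₀=10, period (2,1,1,4,1,1,2,20); ℓ=8 even so k=7
a_0=10:  p_0=10·1+0=10,  q_0=10·0+1=1
a_1=2:  p_1=2·10+1=21,  q_1=2·1+0=2
a_2=1:  p_2=1·21+10=31,  q_2=1·2+1=3
a_3=1:  p_3=1·31+21=52,  q_3=1·3+2=5
a_4=4:  p_4=4·52+31=239,  q_4=4·5+3=23
a_5=1:  p_5=1·239+52=291,  q_5=1·23+5=28
a_6=1:  p_6=1·291+239=530,  q_6=1·28+23=51
a_7=2:  p_7=2·530+291=1351,  q_7=2·51+28=130
(x₁, y₁) = (1351, 130);  1351² − 108·130² = 1 ✓
(x_2, y_2) = (1351·1351 + 108·130·130, 1351·130 + 130·1351) = (3650401, 351260)
(x_3, y_3) = (1351·3650401 + 108·130·351260, 1351·351260 + 130·3650401) = (9863382151, 949104390)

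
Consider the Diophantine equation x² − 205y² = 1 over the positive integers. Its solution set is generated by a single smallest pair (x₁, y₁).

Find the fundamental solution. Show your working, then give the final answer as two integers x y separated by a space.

[14; 3,6,1,4,1,6,3,28] for √205; ℓ=8 ⇒ convergent index 7
a_0=14:  p_0=14·1+0=14,  q_0=14·0+1=1
…
a_2=6:  p_2=6·43+14=272,  q_2=6·3+1=19
a_3=1:  p_3=1·272+43=315,  q_3=1·19+3=22
…
a_6=6:  p_6=6·1847+1532=12614,  q_6=6·129+107=881
a_7=3:  p_7=3·12614+1847=39689,  q_7=3·881+129=2772
fundamental: x₁=39689, y₁=2772  (since 1575216721 − 205·7683984 = 1)

39689 2772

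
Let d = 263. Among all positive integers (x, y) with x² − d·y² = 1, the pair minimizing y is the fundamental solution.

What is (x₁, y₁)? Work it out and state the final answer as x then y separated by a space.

[16; 4,1,1,1,1,15,1,1,1,1,4,32] for √263; ℓ=12 ⇒ convergent index 11
step 0: (16, 1)  from 16·(1,0) + (0,1)
step 1: (65, 4)  from 4·(16,1) + (1,0)
step 2: (81, 5)  from 1·(65,4) + (16,1)
…
step 4: (227, 14)  from 1·(146,9) + (81,5)
step 5: (373, 23)  from 1·(227,14) + (146,9)
…
step 10: (30229, 1864)  from 1·(18212,1123) + (12017,741)
step 11: (139128, 8579)  from 4·(30229,1864) + (18212,1123)
fundamental: x₁=139128, y₁=8579  (since 19356600384 − 263·73599241 = 1)

139128 8579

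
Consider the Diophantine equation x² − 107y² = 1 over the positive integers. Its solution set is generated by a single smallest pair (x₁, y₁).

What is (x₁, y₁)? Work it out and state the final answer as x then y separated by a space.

962 93

d=107: √d = [10; 2,1,9,1,2,20] (ℓ=6, even), read p_5/q_5
k=0  a_k=10  p_k/q_k = 10/1
k=1  a_k=2  p_k/q_k = 21/2
k=2  a_k=1  p_k/q_k = 31/3
k=3  a_k=9  p_k/q_k = 300/29
k=4  a_k=1  p_k/q_k = 331/32
k=5  a_k=2  p_k/q_k = 962/93
→ (962, 93).  Check: 962²=925444, 107·93²=925443, difference 1.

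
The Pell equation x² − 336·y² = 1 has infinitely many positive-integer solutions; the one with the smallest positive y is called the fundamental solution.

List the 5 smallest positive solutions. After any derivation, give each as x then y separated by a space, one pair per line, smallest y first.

√336 = [18; 3,36, …], period ℓ=2 (even) → k=1
a_0=18:  p_0=18·1+0=18,  q_0=18·0+1=1
a_1=3:  p_1=3·18+1=55,  q_1=3·1+0=3
(x₁, y₁) = (55, 3);  55² − 336·3² = 1 ✓
n=2: (55,3)∘(55,3) = (55·55+336·3·3, 55·3+3·55) = (6049,330)
n=3: (6049,330)∘(55,3) = (55·6049+336·3·330, 55·330+3·6049) = (665335,36297)
n=4: (665335,36297)∘(55,3) = (55·665335+336·3·36297, 55·36297+3·665335) = (73180801,3992340)
n=5: (73180801,3992340)∘(55,3) = (55·73180801+336·3·3992340, 55·3992340+3·73180801) = (8049222775,439121103)

55 3
6049 330
665335 36297
73180801 3992340
8049222775 439121103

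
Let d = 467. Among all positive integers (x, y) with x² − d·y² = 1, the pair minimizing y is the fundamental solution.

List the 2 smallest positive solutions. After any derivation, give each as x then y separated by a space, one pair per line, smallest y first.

√467 = [21; 1,1,1,1,3,…,1,1,42, …], period ℓ=14 (even) → k=13
step 0: (21, 1)  from 21·(1,0) + (0,1)
…
step 6: (1275, 59)  from 3·(389,18) + (108,5)
…
step 9: (275465, 12747)  from 3·(82767,3830) + (27164,1257)
step 10: (358232, 16577)  from 1·(275465,12747) + (82767,3830)
…
step 12: (991929, 45901)  from 1·(633697,29324) + (358232,16577)
step 13: (1625626, 75225)  from 1·(991929,45901) + (633697,29324)
fundamental: x₁=1625626, y₁=75225  (since 2642659891876 − 467·5658800625 = 1)
n=2: (1625626,75225)∘(1625626,75225) = (1625626·1625626+467·75225·75225, 1625626·75225+75225·1625626) = (5285319783751,244575431700)

1625626 75225
5285319783751 244575431700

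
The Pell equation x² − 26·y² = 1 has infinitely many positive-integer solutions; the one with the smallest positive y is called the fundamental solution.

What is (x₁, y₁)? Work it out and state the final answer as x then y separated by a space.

51 10

[5; 10] for √26; ℓ=1 ⇒ convergent index 1
k=0  a_k=5  p_k/q_k = 5/1
k=1  a_k=10  p_k/q_k = 51/10
(x₁, y₁) = (51, 10);  51² − 26·10² = 1 ✓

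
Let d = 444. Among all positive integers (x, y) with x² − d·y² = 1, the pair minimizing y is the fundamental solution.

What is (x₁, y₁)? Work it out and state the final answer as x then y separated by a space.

[21; 14,42] for √444; ℓ=2 ⇒ convergent index 1
i=0: a=21 ⇒ p=21, q=1
i=1: a=14 ⇒ p=295, q=14
(x₁, y₁) = (295, 14);  295² − 444·14² = 1 ✓

295 14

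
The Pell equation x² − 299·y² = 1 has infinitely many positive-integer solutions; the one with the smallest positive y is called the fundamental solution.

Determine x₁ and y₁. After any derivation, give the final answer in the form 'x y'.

415 24

√299 = [17; 3,2,3,34, …], period ℓ=4 (even) → k=3
step 0: (17, 1)  from 17·(1,0) + (0,1)
step 1: (52, 3)  from 3·(17,1) + (1,0)
step 2: (121, 7)  from 2·(52,3) + (17,1)
step 3: (415, 24)  from 3·(121,7) + (52,3)
fundamental: x₁=415, y₁=24  (since 172225 − 299·576 = 1)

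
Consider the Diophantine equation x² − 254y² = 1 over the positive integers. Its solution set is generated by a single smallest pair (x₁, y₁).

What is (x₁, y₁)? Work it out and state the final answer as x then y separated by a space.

255 16

[15; 1,14,1,30] for √254; ℓ=4 ⇒ convergent index 3
i=0: a=15 ⇒ p=15, q=1
…
i=2: a=14 ⇒ p=239, q=15
i=3: a=1 ⇒ p=255, q=16
(x₁, y₁) = (255, 16);  255² − 254·16² = 1 ✓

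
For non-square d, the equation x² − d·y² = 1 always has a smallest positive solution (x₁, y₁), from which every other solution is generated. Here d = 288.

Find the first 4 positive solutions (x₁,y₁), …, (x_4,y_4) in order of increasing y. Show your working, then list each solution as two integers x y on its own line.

[16; 1,32] for √288; ℓ=2 ⇒ convergent index 1
step 0: (16, 1)  from 16·(1,0) + (0,1)
step 1: (17, 1)  from 1·(16,1) + (1,0)
fundamental: x₁=17, y₁=1  (since 289 − 288·1 = 1)
(x_2, y_2) = (17·17 + 288·1·1, 17·1 + 1·17) = (577, 34)
(x_3, y_3) = (17·577 + 288·1·34, 17·34 + 1·577) = (19601, 1155)
(x_4, y_4) = (17·19601 + 288·1·1155, 17·1155 + 1·19601) = (665857, 39236)

17 1
577 34
19601 1155
665857 39236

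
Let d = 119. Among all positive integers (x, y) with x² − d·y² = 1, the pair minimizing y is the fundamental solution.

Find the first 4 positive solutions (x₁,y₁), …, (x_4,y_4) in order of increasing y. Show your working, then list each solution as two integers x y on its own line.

d=119: √d = [10; 1,9,1,20] (ℓ=4, even), read p_3/q_3
i=0: a=10 ⇒ p=10, q=1
i=1: a=1 ⇒ p=11, q=1
i=2: a=9 ⇒ p=109, q=10
i=3: a=1 ⇒ p=120, q=11
fundamental: x₁=120, y₁=11  (since 14400 − 119·121 = 1)
k=2:  x_2 = 120·120+119·11·11 = 28799,  y_2 = 120·11+11·120 = 2640
k=3:  x_3 = 120·28799+119·11·2640 = 6911640,  y_3 = 120·2640+11·28799 = 633589
k=4:  x_4 = 120·6911640+119·11·633589 = 1658764801,  y_4 = 120·633589+11·6911640 = 152058720

120 11
28799 2640
6911640 633589
1658764801 152058720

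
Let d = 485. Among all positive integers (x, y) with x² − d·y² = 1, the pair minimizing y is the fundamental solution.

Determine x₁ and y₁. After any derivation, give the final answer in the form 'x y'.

969 44

d=485: √d = [22; 44] (ℓ=1, odd), read p_1/q_1
i=0: a=22 ⇒ p=22, q=1
i=1: a=44 ⇒ p=969, q=44
fundamental: x₁=969, y₁=44  (since 938961 − 485·1936 = 1)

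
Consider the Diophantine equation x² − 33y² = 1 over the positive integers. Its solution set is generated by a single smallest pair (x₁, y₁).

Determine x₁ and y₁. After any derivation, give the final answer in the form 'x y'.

√33 → a₀=5, period (1,2,1,10); ℓ=4 even so k=3
i=0: a=5 ⇒ p=5, q=1
i=1: a=1 ⇒ p=6, q=1
i=2: a=2 ⇒ p=17, q=3
i=3: a=1 ⇒ p=23, q=4
fundamental: x₁=23, y₁=4  (since 529 − 33·16 = 1)

23 4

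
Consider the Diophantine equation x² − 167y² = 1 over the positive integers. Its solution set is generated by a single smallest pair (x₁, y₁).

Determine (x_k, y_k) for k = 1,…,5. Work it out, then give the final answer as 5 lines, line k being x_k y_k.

d=167: √d = [12; 1,11,1,24] (ℓ=4, even), read p_3/q_3
i=0: a=12 ⇒ p=12, q=1
…
i=2: a=11 ⇒ p=155, q=12
i=3: a=1 ⇒ p=168, q=13
(x₁, y₁) = (168, 13);  168² − 167·13² = 1 ✓
k=2:  x_2 = 168·168+167·13·13 = 56447,  y_2 = 168·13+13·168 = 4368
k=3:  x_3 = 168·56447+167·13·4368 = 18966024,  y_3 = 168·4368+13·56447 = 1467635
k=4:  x_4 = 168·18966024+167·13·1467635 = 6372527617,  y_4 = 168·1467635+13·18966024 = 493120992
k=5:  x_5 = 168·6372527617+167·13·493120992 = 2141150313288,  y_5 = 168·493120992+13·6372527617 = 165687185677

168 13
56447 4368
18966024 1467635
6372527617 493120992
2141150313288 165687185677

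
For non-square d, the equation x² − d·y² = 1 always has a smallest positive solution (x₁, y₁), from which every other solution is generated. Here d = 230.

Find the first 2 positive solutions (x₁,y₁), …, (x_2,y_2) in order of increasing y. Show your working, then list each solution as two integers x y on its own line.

d=230: √d = [15; 6,30] (ℓ=2, even), read p_1/q_1
k=0  a_k=15  p_k/q_k = 15/1
k=1  a_k=6  p_k/q_k = 91/6
→ (91, 6).  Check: 91²=8281, 230·6²=8280, difference 1.
k=2:  x_2 = 91·91+230·6·6 = 16561,  y_2 = 91·6+6·91 = 1092

91 6
16561 1092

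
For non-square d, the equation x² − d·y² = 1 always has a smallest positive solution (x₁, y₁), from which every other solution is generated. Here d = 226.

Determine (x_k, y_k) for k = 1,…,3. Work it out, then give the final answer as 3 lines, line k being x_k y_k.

451 30
406801 27060
366934051 24408090

√226 = [15; 30, …], period ℓ=1 (odd) → k=1
k=0  a_k=15  p_k/q_k = 15/1
k=1  a_k=30  p_k/q_k = 451/30
(x₁, y₁) = (451, 30);  451² − 226·30² = 1 ✓
k=2:  x_2 = 451·451+226·30·30 = 406801,  y_2 = 451·30+30·451 = 27060
k=3:  x_3 = 451·406801+226·30·27060 = 366934051,  y_3 = 451·27060+30·406801 = 24408090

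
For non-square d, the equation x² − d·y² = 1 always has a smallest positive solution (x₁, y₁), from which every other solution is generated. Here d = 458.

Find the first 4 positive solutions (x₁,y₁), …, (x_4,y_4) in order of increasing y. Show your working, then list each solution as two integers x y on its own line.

√458 = [21; 2,2,42, …], period ℓ=3 (odd) → k=5
k=0  a_k=21  p_k/q_k = 21/1
…
k=2  a_k=2  p_k/q_k = 107/5
…
k=4  a_k=2  p_k/q_k = 9181/429
k=5  a_k=2  p_k/q_k = 22899/1070
→ (22899, 1070).  Check: 22899²=524364201, 458·1070²=524364200, difference 1.
k=2:  x_2 = 22899·22899+458·1070·1070 = 1048728401,  y_2 = 22899·1070+1070·22899 = 49003860
k=3:  x_3 = 22899·1048728401+458·1070·49003860 = 48029663286099,  y_3 = 22899·49003860+1070·1048728401 = 2244278779210
k=4:  x_4 = 22899·48029663286099+458·1070·2244278779210 = 2199662518128033601,  y_4 = 22899·2244278779210+1070·48029663286099 = 102783479481255720

22899 1070
1048728401 49003860
48029663286099 2244278779210
2199662518128033601 102783479481255720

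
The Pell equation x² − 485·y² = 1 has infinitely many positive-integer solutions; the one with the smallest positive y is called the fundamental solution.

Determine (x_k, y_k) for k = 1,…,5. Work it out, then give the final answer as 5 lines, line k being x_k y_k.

969 44
1877921 85272
3639409929 165257092
7053174564481 320268159024
13669048666554249 620679526931420

d=485: √d = [22; 44] (ℓ=1, odd), read p_1/q_1
step 0: (22, 1)  from 22·(1,0) + (0,1)
step 1: (969, 44)  from 44·(22,1) + (1,0)
(x₁, y₁) = (969, 44);  969² − 485·44² = 1 ✓
n=2: (969,44)∘(969,44) = (969·969+485·44·44, 969·44+44·969) = (1877921,85272)
n=3: (1877921,85272)∘(969,44) = (969·1877921+485·44·85272, 969·85272+44·1877921) = (3639409929,165257092)
n=4: (3639409929,165257092)∘(969,44) = (969·3639409929+485·44·165257092, 969·165257092+44·3639409929) = (7053174564481,320268159024)
n=5: (7053174564481,320268159024)∘(969,44) = (969·7053174564481+485·44·320268159024, 969·320268159024+44·7053174564481) = (13669048666554249,620679526931420)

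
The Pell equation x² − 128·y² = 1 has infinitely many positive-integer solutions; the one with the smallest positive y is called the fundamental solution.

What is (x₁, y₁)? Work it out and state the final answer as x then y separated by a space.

d=128: √d = [11; 3,5,3,22] (ℓ=4, even), read p_3/q_3
i=0: a=11 ⇒ p=11, q=1
…
i=2: a=5 ⇒ p=181, q=16
i=3: a=3 ⇒ p=577, q=51
fundamental: x₁=577, y₁=51  (since 332929 − 128·2601 = 1)

577 51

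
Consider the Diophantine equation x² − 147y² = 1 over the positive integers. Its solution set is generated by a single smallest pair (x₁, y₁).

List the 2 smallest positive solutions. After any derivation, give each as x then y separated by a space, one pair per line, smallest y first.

d=147: √d = [12; 8,24] (ℓ=2, even), read p_1/q_1
i=0: a=12 ⇒ p=12, q=1
i=1: a=8 ⇒ p=97, q=8
→ (97, 8).  Check: 97²=9409, 147·8²=9408, difference 1.
k=2:  x_2 = 97·97+147·8·8 = 18817,  y_2 = 97·8+8·97 = 1552

97 8
18817 1552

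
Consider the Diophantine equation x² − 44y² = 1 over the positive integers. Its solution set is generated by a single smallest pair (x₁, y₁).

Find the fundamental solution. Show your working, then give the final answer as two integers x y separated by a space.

199 30

√44 → a₀=6, period (1,1,1,2,1,1,1,12); ℓ=8 even so k=7
i=0: a=6 ⇒ p=6, q=1
i=1: a=1 ⇒ p=7, q=1
i=2: a=1 ⇒ p=13, q=2
i=3: a=1 ⇒ p=20, q=3
…
i=5: a=1 ⇒ p=73, q=11
i=6: a=1 ⇒ p=126, q=19
i=7: a=1 ⇒ p=199, q=30
fundamental: x₁=199, y₁=30  (since 39601 − 44·900 = 1)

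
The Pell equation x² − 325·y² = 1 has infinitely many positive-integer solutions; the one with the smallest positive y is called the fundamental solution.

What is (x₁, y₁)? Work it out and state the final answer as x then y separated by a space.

649 36

[18; 36] for √325; ℓ=1 ⇒ convergent index 1
k=0  a_k=18  p_k/q_k = 18/1
k=1  a_k=36  p_k/q_k = 649/36
fundamental: x₁=649, y₁=36  (since 421201 − 325·1296 = 1)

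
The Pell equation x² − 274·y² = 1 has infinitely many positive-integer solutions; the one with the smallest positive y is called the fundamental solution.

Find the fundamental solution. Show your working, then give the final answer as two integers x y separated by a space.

3959299 239190

[16; 1,1,4,4,1,1,32] for √274; ℓ=7 ⇒ convergent index 13
a_0=16:  p_0=16·1+0=16,  q_0=16·0+1=1
…
a_3=4:  p_3=4·33+17=149,  q_3=4·2+1=9
…
a_6=1:  p_6=1·778+629=1407,  q_6=1·47+38=85
a_7=32:  p_7=32·1407+778=45802,  q_7=32·85+47=2767
…
a_10=4:  p_10=4·93011+47209=419253,  q_10=4·5619+2852=25328
…
a_12=1:  p_12=1·1770023+419253=2189276,  q_12=1·106931+25328=132259
a_13=1:  p_13=1·2189276+1770023=3959299,  q_13=1·132259+106931=239190
→ (3959299, 239190).  Check: 3959299²=15676048571401, 274·239190²=15676048571400, difference 1.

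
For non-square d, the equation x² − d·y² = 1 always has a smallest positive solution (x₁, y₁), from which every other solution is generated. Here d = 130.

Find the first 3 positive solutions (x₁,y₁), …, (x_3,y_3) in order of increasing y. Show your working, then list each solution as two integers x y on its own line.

6499 570
84474001 7408860
1097993058499 96300361710

√130 → a₀=11, period (2,2,22); ℓ=3 odd so k=5
k=0  a_k=11  p_k/q_k = 11/1
…
k=2  a_k=2  p_k/q_k = 57/5
k=3  a_k=22  p_k/q_k = 1277/112
k=4  a_k=2  p_k/q_k = 2611/229
k=5  a_k=2  p_k/q_k = 6499/570
fundamental: x₁=6499, y₁=570  (since 42237001 − 130·324900 = 1)
(x_2, y_2) = (6499·6499 + 130·570·570, 6499·570 + 570·6499) = (84474001, 7408860)
(x_3, y_3) = (6499·84474001 + 130·570·7408860, 6499·7408860 + 570·84474001) = (1097993058499, 96300361710)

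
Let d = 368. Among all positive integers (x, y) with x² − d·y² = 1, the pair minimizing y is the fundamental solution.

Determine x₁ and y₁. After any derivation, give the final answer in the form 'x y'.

d=368: √d = [19; 5,2,5,38] (ℓ=4, even), read p_3/q_3
step 0: (19, 1)  from 19·(1,0) + (0,1)
step 1: (96, 5)  from 5·(19,1) + (1,0)
step 2: (211, 11)  from 2·(96,5) + (19,1)
step 3: (1151, 60)  from 5·(211,11) + (96,5)
fundamental: x₁=1151, y₁=60  (since 1324801 − 368·3600 = 1)

1151 60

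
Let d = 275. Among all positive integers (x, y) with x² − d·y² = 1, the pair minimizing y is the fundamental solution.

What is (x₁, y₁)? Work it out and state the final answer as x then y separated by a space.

199 12

√275 → a₀=16, period (1,1,2,1,1,32); ℓ=6 even so k=5
step 0: (16, 1)  from 16·(1,0) + (0,1)
…
step 4: (116, 7)  from 1·(83,5) + (33,2)
step 5: (199, 12)  from 1·(116,7) + (83,5)
fundamental: x₁=199, y₁=12  (since 39601 − 275·144 = 1)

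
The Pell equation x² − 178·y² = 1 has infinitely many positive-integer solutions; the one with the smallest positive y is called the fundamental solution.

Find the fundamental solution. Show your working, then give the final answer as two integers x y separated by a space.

1601 120

√178 = [13; 2,1,12,1,2,26, …], period ℓ=6 (even) → k=5
i=0: a=13 ⇒ p=13, q=1
…
i=3: a=12 ⇒ p=507, q=38
i=4: a=1 ⇒ p=547, q=41
i=5: a=2 ⇒ p=1601, q=120
(x₁, y₁) = (1601, 120);  1601² − 178·120² = 1 ✓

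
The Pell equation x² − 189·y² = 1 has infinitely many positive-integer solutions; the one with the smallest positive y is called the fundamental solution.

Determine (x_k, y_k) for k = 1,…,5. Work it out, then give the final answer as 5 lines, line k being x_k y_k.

√189 → a₀=13, period (1,2,1,26); ℓ=4 even so k=3
a_0=13:  p_0=13·1+0=13,  q_0=13·0+1=1
…
a_2=2:  p_2=2·14+13=41,  q_2=2·1+1=3
a_3=1:  p_3=1·41+14=55,  q_3=1·3+1=4
(x₁, y₁) = (55, 4);  55² − 189·4² = 1 ✓
(55+4√189)^2 = 6049 + 440√189
(55+4√189)^3 = 665335 + 48396√189
(55+4√189)^4 = 73180801 + 5323120√189
(55+4√189)^5 = 8049222775 + 585494804√189

55 4
6049 440
665335 48396
73180801 5323120
8049222775 585494804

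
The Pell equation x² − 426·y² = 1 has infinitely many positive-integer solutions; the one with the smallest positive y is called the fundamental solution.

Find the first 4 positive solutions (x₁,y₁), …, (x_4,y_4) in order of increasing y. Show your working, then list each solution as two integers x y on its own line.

88751 4300
15753480001 763258600
2796274207048751 135479928012900
496344264283813920001 24047958181382517200

√426 → a₀=20, period (1,1,1,3,2,6,2,3,1,1,1,40); ℓ=12 even so k=11
a_0=20:  p_0=20·1+0=20,  q_0=20·0+1=1
a_1=1:  p_1=1·20+1=21,  q_1=1·1+0=1
a_2=1:  p_2=1·21+20=41,  q_2=1·1+1=2
a_3=1:  p_3=1·41+21=62,  q_3=1·2+1=3
a_4=3:  p_4=3·62+41=227,  q_4=3·3+2=11
a_5=2:  p_5=2·227+62=516,  q_5=2·11+3=25
a_6=6:  p_6=6·516+227=3323,  q_6=6·25+11=161
a_7=2:  p_7=2·3323+516=7162,  q_7=2·161+25=347
a_8=3:  p_8=3·7162+3323=24809,  q_8=3·347+161=1202
a_9=1:  p_9=1·24809+7162=31971,  q_9=1·1202+347=1549
a_10=1:  p_10=1·31971+24809=56780,  q_10=1·1549+1202=2751
a_11=1:  p_11=1·56780+31971=88751,  q_11=1·2751+1549=4300
fundamental: x₁=88751, y₁=4300  (since 7876740001 − 426·18490000 = 1)
(88751+4300√426)^2 = 15753480001 + 763258600√426
(88751+4300√426)^3 = 2796274207048751 + 135479928012900√426
(88751+4300√426)^4 = 496344264283813920001 + 24047958181382517200√426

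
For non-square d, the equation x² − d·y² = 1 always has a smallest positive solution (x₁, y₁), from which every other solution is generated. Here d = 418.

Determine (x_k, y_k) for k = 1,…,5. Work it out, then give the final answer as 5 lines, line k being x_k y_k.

√418 → a₀=20, period (2,4,20,4,2,40); ℓ=6 even so k=5
a_0=20:  p_0=20·1+0=20,  q_0=20·0+1=1
a_1=2:  p_1=2·20+1=41,  q_1=2·1+0=2
a_2=4:  p_2=4·41+20=184,  q_2=4·2+1=9
…
a_4=4:  p_4=4·3721+184=15068,  q_4=4·182+9=737
a_5=2:  p_5=2·15068+3721=33857,  q_5=2·737+182=1656
→ (33857, 1656).  Check: 33857²=1146296449, 418·1656²=1146296448, difference 1.
k=2:  x_2 = 33857·33857+418·1656·1656 = 2292592897,  y_2 = 33857·1656+1656·33857 = 112134384
k=3:  x_3 = 33857·2292592897+418·1656·112134384 = 155240635393601,  y_3 = 33857·112134384+1656·2292592897 = 7593067676520
k=4:  x_4 = 33857·155240635393601+418·1656·7593067676520 = 10511964382749705217,  y_4 = 33857·7593067676520+1656·155240635393601 = 514156984535740896
k=5:  x_5 = 33857·10511964382749705217+418·1656·514156984535740896 = 711807156058272903670337,  y_5 = 33857·514156984535740896+1656·10511964382749705217 = 34815626043260091355224

33857 1656
2292592897 112134384
155240635393601 7593067676520
10511964382749705217 514156984535740896
711807156058272903670337 34815626043260091355224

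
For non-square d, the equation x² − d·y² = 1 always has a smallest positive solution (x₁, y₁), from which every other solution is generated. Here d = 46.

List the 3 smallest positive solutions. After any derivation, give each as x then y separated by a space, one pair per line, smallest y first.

√46 → a₀=6, period (1,3,1,1,2,6,2,1,1,3,1,12); ℓ=12 even so k=11
a_0=6:  p_0=6·1+0=6,  q_0=6·0+1=1
a_1=1:  p_1=1·6+1=7,  q_1=1·1+0=1
a_2=3:  p_2=3·7+6=27,  q_2=3·1+1=4
a_3=1:  p_3=1·27+7=34,  q_3=1·4+1=5
…
a_5=2:  p_5=2·61+34=156,  q_5=2·9+5=23
a_6=6:  p_6=6·156+61=997,  q_6=6·23+9=147
a_7=2:  p_7=2·997+156=2150,  q_7=2·147+23=317
a_8=1:  p_8=1·2150+997=3147,  q_8=1·317+147=464
a_9=1:  p_9=1·3147+2150=5297,  q_9=1·464+317=781
a_10=3:  p_10=3·5297+3147=19038,  q_10=3·781+464=2807
a_11=1:  p_11=1·19038+5297=24335,  q_11=1·2807+781=3588
→ (24335, 3588).  Check: 24335²=592192225, 46·3588²=592192224, difference 1.
(24335+3588√46)^2 = 1184384449 + 174627960√46
(24335+3588√46)^3 = 57643991108495 + 8499142809612√46

24335 3588
1184384449 174627960
57643991108495 8499142809612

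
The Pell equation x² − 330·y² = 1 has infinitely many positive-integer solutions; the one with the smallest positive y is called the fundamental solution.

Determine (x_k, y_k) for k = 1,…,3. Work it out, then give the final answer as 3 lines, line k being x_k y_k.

√330 → a₀=18, period (6,36); ℓ=2 even so k=1
a_0=18:  p_0=18·1+0=18,  q_0=18·0+1=1
a_1=6:  p_1=6·18+1=109,  q_1=6·1+0=6
fundamental: x₁=109, y₁=6  (since 11881 − 330·36 = 1)
k=2:  x_2 = 109·109+330·6·6 = 23761,  y_2 = 109·6+6·109 = 1308
k=3:  x_3 = 109·23761+330·6·1308 = 5179789,  y_3 = 109·1308+6·23761 = 285138

109 6
23761 1308
5179789 285138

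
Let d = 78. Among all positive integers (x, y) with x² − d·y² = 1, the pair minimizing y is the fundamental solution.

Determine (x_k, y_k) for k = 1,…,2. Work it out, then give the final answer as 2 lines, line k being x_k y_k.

d=78: √d = [8; 1,4,1,16] (ℓ=4, even), read p_3/q_3
k=0  a_k=8  p_k/q_k = 8/1
…
k=2  a_k=4  p_k/q_k = 44/5
k=3  a_k=1  p_k/q_k = 53/6
→ (53, 6).  Check: 53²=2809, 78·6²=2808, difference 1.
(53+6√78)^2 = 5617 + 636√78

53 6
5617 636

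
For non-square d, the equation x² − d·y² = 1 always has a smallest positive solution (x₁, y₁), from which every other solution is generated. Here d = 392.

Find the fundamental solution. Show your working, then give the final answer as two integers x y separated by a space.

99 5

d=392: √d = [19; 1,3,1,38] (ℓ=4, even), read p_3/q_3
a_0=19:  p_0=19·1+0=19,  q_0=19·0+1=1
a_1=1:  p_1=1·19+1=20,  q_1=1·1+0=1
a_2=3:  p_2=3·20+19=79,  q_2=3·1+1=4
a_3=1:  p_3=1·79+20=99,  q_3=1·4+1=5
fundamental: x₁=99, y₁=5  (since 9801 − 392·25 = 1)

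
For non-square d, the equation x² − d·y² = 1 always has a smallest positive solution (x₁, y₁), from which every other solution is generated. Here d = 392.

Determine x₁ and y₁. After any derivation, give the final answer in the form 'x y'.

99 5

d=392: √d = [19; 1,3,1,38] (ℓ=4, even), read p_3/q_3
i=0: a=19 ⇒ p=19, q=1
i=1: a=1 ⇒ p=20, q=1
i=2: a=3 ⇒ p=79, q=4
i=3: a=1 ⇒ p=99, q=5
(x₁, y₁) = (99, 5);  99² − 392·5² = 1 ✓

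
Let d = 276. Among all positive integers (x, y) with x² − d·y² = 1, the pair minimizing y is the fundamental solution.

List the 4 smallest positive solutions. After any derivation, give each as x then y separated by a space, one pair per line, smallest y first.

7775 468
120901249 7277400
1880014414175 113163569532
29234224019520001 1759693498945200

√276 → a₀=16, period (1,1,1,1,2,2,2,1,1,1,1,32); ℓ=12 even so k=11
a_0=16:  p_0=16·1+0=16,  q_0=16·0+1=1
…
a_5=2:  p_5=2·83+50=216,  q_5=2·5+3=13
…
a_8=1:  p_8=1·1246+515=1761,  q_8=1·75+31=106
…
a_10=1:  p_10=1·3007+1761=4768,  q_10=1·181+106=287
a_11=1:  p_11=1·4768+3007=7775,  q_11=1·287+181=468
→ (7775, 468).  Check: 7775²=60450625, 276·468²=60450624, difference 1.
n=2: (7775,468)∘(7775,468) = (7775·7775+276·468·468, 7775·468+468·7775) = (120901249,7277400)
n=3: (120901249,7277400)∘(7775,468) = (7775·120901249+276·468·7277400, 7775·7277400+468·120901249) = (1880014414175,113163569532)
n=4: (1880014414175,113163569532)∘(7775,468) = (7775·1880014414175+276·468·113163569532, 7775·113163569532+468·1880014414175) = (29234224019520001,1759693498945200)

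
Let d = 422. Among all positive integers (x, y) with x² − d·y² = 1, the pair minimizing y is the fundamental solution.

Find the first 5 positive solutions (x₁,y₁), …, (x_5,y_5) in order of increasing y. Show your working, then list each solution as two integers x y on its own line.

7022501 341850
98631040590001 4801283933700
1385273162348638202501 67434042451384025550
19456164335732849620362360001 947111261097768740333867400
273261867007695159110526238300562501 13302179556340616719484196916709250

d=422: √d = [20; 1,1,5,2,1,…,1,1,40] (ℓ=14, even), read p_13/q_13
a_0=20:  p_0=20·1+0=20,  q_0=20·0+1=1
a_1=1:  p_1=1·20+1=21,  q_1=1·1+0=1
…
a_6=3:  p_6=3·719+493=2650,  q_6=3·35+24=129
…
a_8=3:  p_8=3·53719+2650=163807,  q_8=3·2615+129=7974
…
a_12=1:  p_12=1·3211821+598859=3810680,  q_12=1·156349+29152=185501
a_13=1:  p_13=1·3810680+3211821=7022501,  q_13=1·185501+156349=341850
fundamental: x₁=7022501, y₁=341850  (since 49315520295001 − 422·116861422500 = 1)
(7022501+341850√422)^2 = 98631040590001 + 4801283933700√422
(7022501+341850√422)^3 = 1385273162348638202501 + 67434042451384025550√422
(7022501+341850√422)^4 = 19456164335732849620362360001 + 947111261097768740333867400√422
(7022501+341850√422)^5 = 273261867007695159110526238300562501 + 13302179556340616719484196916709250√422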